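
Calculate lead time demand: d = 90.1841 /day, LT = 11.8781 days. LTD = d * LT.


LTD = 90.1841 * 11.8781 = 1071.2158

1071.2158 units


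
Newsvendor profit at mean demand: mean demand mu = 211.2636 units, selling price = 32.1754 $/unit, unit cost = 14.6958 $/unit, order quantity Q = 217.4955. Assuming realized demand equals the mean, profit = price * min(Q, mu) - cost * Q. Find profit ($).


Sales at mu = min(217.4955, 211.2636) = 211.2636
Revenue = 32.1754 * 211.2636 = 6797.4908
Total cost = 14.6958 * 217.4955 = 3196.2704
Profit = 6797.4908 - 3196.2704 = 3601.2205

3601.2205 $


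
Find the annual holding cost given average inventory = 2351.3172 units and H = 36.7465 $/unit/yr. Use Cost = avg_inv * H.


Cost = 2351.3172 * 36.7465 = 86402.6775

86402.6775 $/yr


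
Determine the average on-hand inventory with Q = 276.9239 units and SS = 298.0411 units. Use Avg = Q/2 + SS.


Q/2 = 138.4620
Avg = 138.4620 + 298.0411 = 436.5030

436.5030 units


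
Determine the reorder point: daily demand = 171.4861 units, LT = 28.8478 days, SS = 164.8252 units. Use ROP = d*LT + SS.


d*LT = 171.4861 * 28.8478 = 4946.9967
ROP = 4946.9967 + 164.8252 = 5111.8219

5111.8219 units


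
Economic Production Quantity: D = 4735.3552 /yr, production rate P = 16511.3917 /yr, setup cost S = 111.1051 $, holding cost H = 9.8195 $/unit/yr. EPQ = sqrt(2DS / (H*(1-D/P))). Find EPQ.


1 - D/P = 1 - 0.2868 = 0.7132
H*(1-D/P) = 7.0033
2DS = 1052244.2261
EPQ = sqrt(150249.0429) = 387.6197

387.6197 units


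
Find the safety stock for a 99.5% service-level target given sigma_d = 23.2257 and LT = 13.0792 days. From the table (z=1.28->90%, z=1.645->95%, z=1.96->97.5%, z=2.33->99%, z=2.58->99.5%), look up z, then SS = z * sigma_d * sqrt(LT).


From the table, SL = 99.5% corresponds to z = 2.58
sqrt(LT) = sqrt(13.0792) = 3.6165
SS = 2.58 * 23.2257 * 3.6165 = 216.7101

216.7101 units


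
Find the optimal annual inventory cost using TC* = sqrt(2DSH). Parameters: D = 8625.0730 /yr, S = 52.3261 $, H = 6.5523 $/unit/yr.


2*D*S*H = 5914321.3188
TC* = sqrt(5914321.3188) = 2431.9378

2431.9378 $/yr


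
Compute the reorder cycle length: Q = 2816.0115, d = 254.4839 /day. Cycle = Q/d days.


Cycle = 2816.0115 / 254.4839 = 11.0656

11.0656 days


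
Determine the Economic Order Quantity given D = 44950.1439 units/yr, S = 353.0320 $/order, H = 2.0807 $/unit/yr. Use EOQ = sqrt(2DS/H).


2*D*S = 2 * 44950.1439 * 353.0320 = 31737678.4026
2*D*S/H = 15253365.8877
EOQ = sqrt(15253365.8877) = 3905.5558

3905.5558 units


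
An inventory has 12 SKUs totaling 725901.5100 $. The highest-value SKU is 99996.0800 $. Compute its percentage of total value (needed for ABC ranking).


Top item = 99996.0800
Total = 725901.5100
Percentage = 99996.0800 / 725901.5100 * 100 = 13.7754

13.7754%


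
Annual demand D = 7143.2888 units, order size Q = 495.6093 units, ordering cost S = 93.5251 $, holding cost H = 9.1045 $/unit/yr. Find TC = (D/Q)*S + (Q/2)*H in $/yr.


Ordering cost = D*S/Q = 1347.9908
Holding cost = Q*H/2 = 2256.1374
TC = 1347.9908 + 2256.1374 = 3604.1283

3604.1283 $/yr


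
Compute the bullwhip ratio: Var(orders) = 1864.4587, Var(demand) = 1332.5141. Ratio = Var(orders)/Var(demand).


BW = 1864.4587 / 1332.5141 = 1.3992

1.3992


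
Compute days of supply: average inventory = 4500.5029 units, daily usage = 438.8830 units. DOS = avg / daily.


DOS = 4500.5029 / 438.8830 = 10.2544

10.2544 days


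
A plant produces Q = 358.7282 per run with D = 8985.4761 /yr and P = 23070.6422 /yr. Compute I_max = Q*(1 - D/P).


D/P = 0.3895
1 - D/P = 0.6105
I_max = 358.7282 * 0.6105 = 219.0119

219.0119 units


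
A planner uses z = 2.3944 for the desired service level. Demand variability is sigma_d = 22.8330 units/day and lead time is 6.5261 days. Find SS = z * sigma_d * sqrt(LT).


sqrt(LT) = sqrt(6.5261) = 2.5546
SS = 2.3944 * 22.8330 * 2.5546 = 139.6647

139.6647 units


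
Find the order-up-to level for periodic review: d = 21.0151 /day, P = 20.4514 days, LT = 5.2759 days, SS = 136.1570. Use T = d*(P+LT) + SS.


P + LT = 25.7273
d*(P+LT) = 21.0151 * 25.7273 = 540.6618
T = 540.6618 + 136.1570 = 676.8188

676.8188 units


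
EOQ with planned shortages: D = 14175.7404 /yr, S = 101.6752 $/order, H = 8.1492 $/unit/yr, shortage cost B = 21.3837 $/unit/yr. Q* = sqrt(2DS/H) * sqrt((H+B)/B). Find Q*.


sqrt(2DS/H) = 594.7547
sqrt((H+B)/B) = 1.1752
Q* = 594.7547 * 1.1752 = 698.9555

698.9555 units


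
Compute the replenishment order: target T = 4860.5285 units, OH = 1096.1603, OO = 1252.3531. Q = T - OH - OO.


Inventory position = OH + OO = 1096.1603 + 1252.3531 = 2348.5134
Q = 4860.5285 - 2348.5134 = 2512.0151

2512.0151 units


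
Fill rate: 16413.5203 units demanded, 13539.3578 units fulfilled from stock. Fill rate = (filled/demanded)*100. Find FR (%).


FR = 13539.3578 / 16413.5203 * 100 = 82.4891

82.4891%


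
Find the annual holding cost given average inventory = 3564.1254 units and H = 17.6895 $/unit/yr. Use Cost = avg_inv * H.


Cost = 3564.1254 * 17.6895 = 63047.5963

63047.5963 $/yr


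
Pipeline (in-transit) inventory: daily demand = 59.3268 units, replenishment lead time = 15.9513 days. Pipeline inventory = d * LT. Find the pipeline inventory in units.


Pipeline = 59.3268 * 15.9513 = 946.3396

946.3396 units


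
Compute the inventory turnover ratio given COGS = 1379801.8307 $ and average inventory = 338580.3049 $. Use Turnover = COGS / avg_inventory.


Turnover = 1379801.8307 / 338580.3049 = 4.0753

4.0753


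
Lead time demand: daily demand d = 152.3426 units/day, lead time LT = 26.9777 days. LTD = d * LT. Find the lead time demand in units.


LTD = 152.3426 * 26.9777 = 4109.8530

4109.8530 units


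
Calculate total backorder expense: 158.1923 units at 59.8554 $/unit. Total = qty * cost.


Total = 158.1923 * 59.8554 = 9468.6634

9468.6634 $


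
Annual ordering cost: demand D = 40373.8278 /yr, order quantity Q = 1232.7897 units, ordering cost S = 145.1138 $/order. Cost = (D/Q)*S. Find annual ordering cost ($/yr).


Number of orders = D/Q = 32.7500
Cost = 32.7500 * 145.1138 = 4752.4728

4752.4728 $/yr


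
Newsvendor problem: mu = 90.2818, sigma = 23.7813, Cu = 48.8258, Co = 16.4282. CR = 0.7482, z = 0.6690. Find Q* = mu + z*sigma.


CR = Cu/(Cu+Co) = 48.8258/(48.8258+16.4282) = 0.7482
z = 0.6690
Q* = 90.2818 + 0.6690 * 23.7813 = 106.1915

106.1915 units


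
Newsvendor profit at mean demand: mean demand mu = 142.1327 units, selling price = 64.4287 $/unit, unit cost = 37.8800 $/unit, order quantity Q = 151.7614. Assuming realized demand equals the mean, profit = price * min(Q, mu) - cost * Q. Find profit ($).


Sales at mu = min(151.7614, 142.1327) = 142.1327
Revenue = 64.4287 * 142.1327 = 9157.4251
Total cost = 37.8800 * 151.7614 = 5748.7218
Profit = 9157.4251 - 5748.7218 = 3408.7033

3408.7033 $


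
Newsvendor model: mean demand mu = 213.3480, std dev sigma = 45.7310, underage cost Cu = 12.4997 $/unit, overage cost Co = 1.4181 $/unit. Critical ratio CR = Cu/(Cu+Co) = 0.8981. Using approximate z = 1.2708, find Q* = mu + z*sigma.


CR = Cu/(Cu+Co) = 12.4997/(12.4997+1.4181) = 0.8981
z = 1.2708
Q* = 213.3480 + 1.2708 * 45.7310 = 271.4630

271.4630 units


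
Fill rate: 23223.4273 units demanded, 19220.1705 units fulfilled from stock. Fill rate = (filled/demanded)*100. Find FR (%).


FR = 19220.1705 / 23223.4273 * 100 = 82.7620

82.7620%


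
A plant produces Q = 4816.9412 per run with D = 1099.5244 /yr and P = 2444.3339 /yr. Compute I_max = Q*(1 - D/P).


D/P = 0.4498
1 - D/P = 0.5502
I_max = 4816.9412 * 0.5502 = 2650.1569

2650.1569 units


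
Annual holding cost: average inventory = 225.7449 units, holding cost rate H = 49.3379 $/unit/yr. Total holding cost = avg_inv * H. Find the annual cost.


Cost = 225.7449 * 49.3379 = 11137.7793

11137.7793 $/yr


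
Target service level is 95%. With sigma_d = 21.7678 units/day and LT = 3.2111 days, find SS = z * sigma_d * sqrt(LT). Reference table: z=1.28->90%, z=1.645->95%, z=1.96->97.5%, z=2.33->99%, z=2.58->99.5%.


From the table, SL = 95% corresponds to z = 1.645
sqrt(LT) = sqrt(3.2111) = 1.7920
SS = 1.645 * 21.7678 * 1.7920 = 64.1664

64.1664 units


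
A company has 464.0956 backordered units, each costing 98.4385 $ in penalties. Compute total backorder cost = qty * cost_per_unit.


Total = 464.0956 * 98.4385 = 45684.8747

45684.8747 $


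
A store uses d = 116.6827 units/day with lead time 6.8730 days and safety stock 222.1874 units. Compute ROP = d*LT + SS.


d*LT = 116.6827 * 6.8730 = 801.9602
ROP = 801.9602 + 222.1874 = 1024.1476

1024.1476 units


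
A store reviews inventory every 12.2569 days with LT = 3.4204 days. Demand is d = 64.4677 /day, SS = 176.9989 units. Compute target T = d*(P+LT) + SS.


P + LT = 15.6773
d*(P+LT) = 64.4677 * 15.6773 = 1010.6795
T = 1010.6795 + 176.9989 = 1187.6784

1187.6784 units


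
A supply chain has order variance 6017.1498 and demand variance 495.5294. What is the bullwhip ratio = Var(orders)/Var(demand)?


BW = 6017.1498 / 495.5294 = 12.1429

12.1429


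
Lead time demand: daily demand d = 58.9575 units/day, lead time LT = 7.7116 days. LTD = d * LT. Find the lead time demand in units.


LTD = 58.9575 * 7.7116 = 454.6567

454.6567 units


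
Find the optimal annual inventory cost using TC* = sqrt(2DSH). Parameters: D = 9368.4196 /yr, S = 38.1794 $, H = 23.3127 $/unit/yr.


2*D*S*H = 16677002.8785
TC* = sqrt(16677002.8785) = 4083.7486

4083.7486 $/yr


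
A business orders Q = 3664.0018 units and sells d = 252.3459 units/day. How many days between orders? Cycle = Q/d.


Cycle = 3664.0018 / 252.3459 = 14.5198

14.5198 days


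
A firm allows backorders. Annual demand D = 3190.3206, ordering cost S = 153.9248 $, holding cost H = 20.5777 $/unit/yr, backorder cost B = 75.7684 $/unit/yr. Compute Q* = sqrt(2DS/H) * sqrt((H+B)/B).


sqrt(2DS/H) = 218.4681
sqrt((H+B)/B) = 1.1276
Q* = 218.4681 * 1.1276 = 246.3548

246.3548 units


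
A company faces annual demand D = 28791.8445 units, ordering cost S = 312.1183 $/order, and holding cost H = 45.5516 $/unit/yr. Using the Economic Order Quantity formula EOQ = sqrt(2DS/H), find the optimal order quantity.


2*D*S = 2 * 28791.8445 * 312.1183 = 17972923.1184
2*D*S/H = 394561.8402
EOQ = sqrt(394561.8402) = 628.1416

628.1416 units


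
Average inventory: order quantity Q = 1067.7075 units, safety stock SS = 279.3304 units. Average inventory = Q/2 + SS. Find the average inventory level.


Q/2 = 533.8537
Avg = 533.8537 + 279.3304 = 813.1842

813.1842 units


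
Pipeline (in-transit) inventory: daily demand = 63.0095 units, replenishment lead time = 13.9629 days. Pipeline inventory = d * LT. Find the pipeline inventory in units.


Pipeline = 63.0095 * 13.9629 = 879.7953

879.7953 units


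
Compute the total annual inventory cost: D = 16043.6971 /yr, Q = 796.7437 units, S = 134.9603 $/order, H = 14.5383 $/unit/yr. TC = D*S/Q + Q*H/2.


Ordering cost = D*S/Q = 2717.6395
Holding cost = Q*H/2 = 5791.6495
TC = 2717.6395 + 5791.6495 = 8509.2890

8509.2890 $/yr


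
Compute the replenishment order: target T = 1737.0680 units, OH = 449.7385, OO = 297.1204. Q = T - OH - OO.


Inventory position = OH + OO = 449.7385 + 297.1204 = 746.8589
Q = 1737.0680 - 746.8589 = 990.2091

990.2091 units


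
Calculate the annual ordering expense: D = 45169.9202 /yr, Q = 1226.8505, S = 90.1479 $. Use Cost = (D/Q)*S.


Number of orders = D/Q = 36.8178
Cost = 36.8178 * 90.1479 = 3319.0462

3319.0462 $/yr


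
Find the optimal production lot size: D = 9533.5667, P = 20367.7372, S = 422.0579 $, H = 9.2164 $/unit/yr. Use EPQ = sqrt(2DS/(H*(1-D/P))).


1 - D/P = 1 - 0.4681 = 0.5319
H*(1-D/P) = 4.9025
2DS = 8047434.2818
EPQ = sqrt(1641508.8948) = 1281.2138

1281.2138 units


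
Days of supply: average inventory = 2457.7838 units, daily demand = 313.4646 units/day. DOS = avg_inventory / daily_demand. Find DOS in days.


DOS = 2457.7838 / 313.4646 = 7.8407

7.8407 days


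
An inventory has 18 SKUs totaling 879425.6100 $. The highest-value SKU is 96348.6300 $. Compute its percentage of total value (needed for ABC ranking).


Top item = 96348.6300
Total = 879425.6100
Percentage = 96348.6300 / 879425.6100 * 100 = 10.9559

10.9559%


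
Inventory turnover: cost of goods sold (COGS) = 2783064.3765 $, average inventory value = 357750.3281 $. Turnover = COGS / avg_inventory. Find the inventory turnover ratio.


Turnover = 2783064.3765 / 357750.3281 = 7.7793

7.7793


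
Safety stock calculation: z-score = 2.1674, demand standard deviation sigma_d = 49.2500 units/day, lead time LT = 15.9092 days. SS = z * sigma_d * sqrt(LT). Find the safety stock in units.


sqrt(LT) = sqrt(15.9092) = 3.9886
SS = 2.1674 * 49.2500 * 3.9886 = 425.7645

425.7645 units


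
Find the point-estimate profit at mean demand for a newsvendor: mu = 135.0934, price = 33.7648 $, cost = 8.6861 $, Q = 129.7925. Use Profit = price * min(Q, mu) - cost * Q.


Sales at mu = min(129.7925, 135.0934) = 129.7925
Revenue = 33.7648 * 129.7925 = 4382.4178
Total cost = 8.6861 * 129.7925 = 1127.3906
Profit = 4382.4178 - 1127.3906 = 3255.0272

3255.0272 $


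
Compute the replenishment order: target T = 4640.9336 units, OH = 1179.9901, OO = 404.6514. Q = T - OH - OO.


Inventory position = OH + OO = 1179.9901 + 404.6514 = 1584.6415
Q = 4640.9336 - 1584.6415 = 3056.2921

3056.2921 units


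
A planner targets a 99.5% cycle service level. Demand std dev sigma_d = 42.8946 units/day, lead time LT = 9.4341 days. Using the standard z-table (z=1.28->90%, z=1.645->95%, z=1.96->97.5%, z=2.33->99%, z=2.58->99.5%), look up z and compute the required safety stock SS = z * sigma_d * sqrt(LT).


From the table, SL = 99.5% corresponds to z = 2.58
sqrt(LT) = sqrt(9.4341) = 3.0715
SS = 2.58 * 42.8946 * 3.0715 = 339.9168

339.9168 units


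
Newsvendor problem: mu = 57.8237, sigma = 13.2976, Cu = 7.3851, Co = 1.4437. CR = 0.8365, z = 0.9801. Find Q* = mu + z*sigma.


CR = Cu/(Cu+Co) = 7.3851/(7.3851+1.4437) = 0.8365
z = 0.9801
Q* = 57.8237 + 0.9801 * 13.2976 = 70.8567

70.8567 units


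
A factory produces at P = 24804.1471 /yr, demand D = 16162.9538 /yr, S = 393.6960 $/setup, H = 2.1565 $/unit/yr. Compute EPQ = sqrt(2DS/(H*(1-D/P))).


1 - D/P = 1 - 0.6516 = 0.3484
H*(1-D/P) = 0.7513
2DS = 12726580.5185
EPQ = sqrt(16939978.1208) = 4115.8205

4115.8205 units


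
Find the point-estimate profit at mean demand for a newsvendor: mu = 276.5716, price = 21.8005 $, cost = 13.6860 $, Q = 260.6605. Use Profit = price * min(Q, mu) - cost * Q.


Sales at mu = min(260.6605, 276.5716) = 260.6605
Revenue = 21.8005 * 260.6605 = 5682.5292
Total cost = 13.6860 * 260.6605 = 3567.3996
Profit = 5682.5292 - 3567.3996 = 2115.1296

2115.1296 $


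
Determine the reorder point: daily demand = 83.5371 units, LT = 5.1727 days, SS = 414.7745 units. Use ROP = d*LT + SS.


d*LT = 83.5371 * 5.1727 = 432.1124
ROP = 432.1124 + 414.7745 = 846.8869

846.8869 units


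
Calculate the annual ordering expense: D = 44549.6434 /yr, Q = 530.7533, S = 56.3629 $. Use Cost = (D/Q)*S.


Number of orders = D/Q = 83.9366
Cost = 83.9366 * 56.3629 = 4730.9119

4730.9119 $/yr


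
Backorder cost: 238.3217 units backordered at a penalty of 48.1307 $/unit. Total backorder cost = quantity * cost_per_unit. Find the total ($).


Total = 238.3217 * 48.1307 = 11470.5902

11470.5902 $


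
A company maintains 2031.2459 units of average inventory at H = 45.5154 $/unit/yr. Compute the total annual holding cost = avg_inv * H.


Cost = 2031.2459 * 45.5154 = 92452.9696

92452.9696 $/yr


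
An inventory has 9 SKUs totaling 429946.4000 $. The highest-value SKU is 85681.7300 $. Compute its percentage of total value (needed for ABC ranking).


Top item = 85681.7300
Total = 429946.4000
Percentage = 85681.7300 / 429946.4000 * 100 = 19.9285

19.9285%


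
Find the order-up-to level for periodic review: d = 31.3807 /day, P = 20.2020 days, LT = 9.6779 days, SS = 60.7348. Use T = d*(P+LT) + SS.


P + LT = 29.8799
d*(P+LT) = 31.3807 * 29.8799 = 937.6522
T = 937.6522 + 60.7348 = 998.3870

998.3870 units


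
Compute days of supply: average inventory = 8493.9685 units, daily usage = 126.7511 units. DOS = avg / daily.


DOS = 8493.9685 / 126.7511 = 67.0130

67.0130 days


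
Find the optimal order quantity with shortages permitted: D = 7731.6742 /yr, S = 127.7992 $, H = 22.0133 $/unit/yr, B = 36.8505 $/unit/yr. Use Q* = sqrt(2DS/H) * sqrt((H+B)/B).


sqrt(2DS/H) = 299.6217
sqrt((H+B)/B) = 1.2639
Q* = 299.6217 * 1.2639 = 378.6829

378.6829 units


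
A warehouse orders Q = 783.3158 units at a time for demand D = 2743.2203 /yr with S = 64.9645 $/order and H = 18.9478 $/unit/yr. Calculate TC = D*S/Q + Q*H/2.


Ordering cost = D*S/Q = 227.5097
Holding cost = Q*H/2 = 7421.0556
TC = 227.5097 + 7421.0556 = 7648.5652

7648.5652 $/yr


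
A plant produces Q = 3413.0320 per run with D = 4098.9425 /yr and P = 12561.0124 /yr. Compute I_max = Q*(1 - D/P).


D/P = 0.3263
1 - D/P = 0.6737
I_max = 3413.0320 * 0.6737 = 2299.2824

2299.2824 units


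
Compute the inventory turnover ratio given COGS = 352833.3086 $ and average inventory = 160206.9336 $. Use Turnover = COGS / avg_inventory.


Turnover = 352833.3086 / 160206.9336 = 2.2024

2.2024


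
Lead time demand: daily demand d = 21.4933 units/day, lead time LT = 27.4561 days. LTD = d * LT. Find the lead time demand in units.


LTD = 21.4933 * 27.4561 = 590.1222

590.1222 units


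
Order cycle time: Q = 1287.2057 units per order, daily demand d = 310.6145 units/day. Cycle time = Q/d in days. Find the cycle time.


Cycle = 1287.2057 / 310.6145 = 4.1441

4.1441 days


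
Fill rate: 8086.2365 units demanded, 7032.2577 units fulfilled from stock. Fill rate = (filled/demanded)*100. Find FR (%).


FR = 7032.2577 / 8086.2365 * 100 = 86.9658

86.9658%


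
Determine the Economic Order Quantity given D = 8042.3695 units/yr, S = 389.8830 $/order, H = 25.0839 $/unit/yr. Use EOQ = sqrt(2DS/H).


2*D*S = 2 * 8042.3695 * 389.8830 = 6271166.2955
2*D*S/H = 250007.6262
EOQ = sqrt(250007.6262) = 500.0076

500.0076 units


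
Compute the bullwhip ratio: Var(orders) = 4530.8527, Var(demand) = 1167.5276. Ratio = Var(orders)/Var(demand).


BW = 4530.8527 / 1167.5276 = 3.8807

3.8807


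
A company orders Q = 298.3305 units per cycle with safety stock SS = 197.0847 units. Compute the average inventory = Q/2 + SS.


Q/2 = 149.1652
Avg = 149.1652 + 197.0847 = 346.2500

346.2500 units


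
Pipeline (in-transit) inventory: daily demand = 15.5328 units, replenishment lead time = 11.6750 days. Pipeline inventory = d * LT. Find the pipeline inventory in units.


Pipeline = 15.5328 * 11.6750 = 181.3454

181.3454 units


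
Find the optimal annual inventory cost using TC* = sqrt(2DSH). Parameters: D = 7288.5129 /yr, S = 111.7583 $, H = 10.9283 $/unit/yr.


2*D*S*H = 17803333.1174
TC* = sqrt(17803333.1174) = 4219.3996

4219.3996 $/yr


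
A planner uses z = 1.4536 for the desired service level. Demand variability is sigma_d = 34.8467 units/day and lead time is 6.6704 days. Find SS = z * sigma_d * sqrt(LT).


sqrt(LT) = sqrt(6.6704) = 2.5827
SS = 1.4536 * 34.8467 * 2.5827 = 130.8225

130.8225 units


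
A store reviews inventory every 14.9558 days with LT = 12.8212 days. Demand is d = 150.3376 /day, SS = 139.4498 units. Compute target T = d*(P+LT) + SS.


P + LT = 27.7770
d*(P+LT) = 150.3376 * 27.7770 = 4175.9275
T = 4175.9275 + 139.4498 = 4315.3773

4315.3773 units


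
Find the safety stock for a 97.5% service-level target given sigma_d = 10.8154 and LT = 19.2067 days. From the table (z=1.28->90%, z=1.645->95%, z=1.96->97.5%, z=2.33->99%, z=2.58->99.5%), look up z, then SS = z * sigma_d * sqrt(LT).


From the table, SL = 97.5% corresponds to z = 1.96
sqrt(LT) = sqrt(19.2067) = 4.3825
SS = 1.96 * 10.8154 * 4.3825 = 92.9020

92.9020 units


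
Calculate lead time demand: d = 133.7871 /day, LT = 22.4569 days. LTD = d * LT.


LTD = 133.7871 * 22.4569 = 3004.4435

3004.4435 units


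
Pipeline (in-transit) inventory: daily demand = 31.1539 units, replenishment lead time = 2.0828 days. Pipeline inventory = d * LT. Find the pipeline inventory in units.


Pipeline = 31.1539 * 2.0828 = 64.8873

64.8873 units


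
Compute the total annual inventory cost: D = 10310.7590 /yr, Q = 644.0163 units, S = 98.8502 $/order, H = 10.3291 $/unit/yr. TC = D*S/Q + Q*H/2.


Ordering cost = D*S/Q = 1582.6006
Holding cost = Q*H/2 = 3326.0544
TC = 1582.6006 + 3326.0544 = 4908.6550

4908.6550 $/yr


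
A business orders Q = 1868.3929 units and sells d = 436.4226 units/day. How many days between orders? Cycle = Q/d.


Cycle = 1868.3929 / 436.4226 = 4.2812

4.2812 days


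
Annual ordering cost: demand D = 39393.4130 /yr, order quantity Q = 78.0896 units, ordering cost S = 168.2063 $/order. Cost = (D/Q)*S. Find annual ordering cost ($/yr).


Number of orders = D/Q = 504.4643
Cost = 504.4643 * 168.2063 = 84854.0682

84854.0682 $/yr


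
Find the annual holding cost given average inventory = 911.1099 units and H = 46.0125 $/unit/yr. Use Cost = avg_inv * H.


Cost = 911.1099 * 46.0125 = 41922.4443

41922.4443 $/yr


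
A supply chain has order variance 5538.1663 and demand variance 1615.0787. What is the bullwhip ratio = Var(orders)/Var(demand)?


BW = 5538.1663 / 1615.0787 = 3.4290

3.4290


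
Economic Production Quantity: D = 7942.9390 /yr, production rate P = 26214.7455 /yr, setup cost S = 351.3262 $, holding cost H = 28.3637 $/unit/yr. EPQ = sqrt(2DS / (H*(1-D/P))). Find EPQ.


1 - D/P = 1 - 0.3030 = 0.6970
H*(1-D/P) = 19.7696
2DS = 5581125.1514
EPQ = sqrt(282307.9033) = 531.3266

531.3266 units


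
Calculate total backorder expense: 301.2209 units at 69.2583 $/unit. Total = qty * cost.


Total = 301.2209 * 69.2583 = 20862.0475

20862.0475 $


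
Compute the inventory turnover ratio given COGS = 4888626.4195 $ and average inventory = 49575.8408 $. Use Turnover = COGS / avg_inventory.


Turnover = 4888626.4195 / 49575.8408 = 98.6090

98.6090


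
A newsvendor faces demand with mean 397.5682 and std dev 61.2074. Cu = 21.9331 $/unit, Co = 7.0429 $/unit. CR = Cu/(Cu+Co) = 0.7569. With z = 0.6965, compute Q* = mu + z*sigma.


CR = Cu/(Cu+Co) = 21.9331/(21.9331+7.0429) = 0.7569
z = 0.6965
Q* = 397.5682 + 0.6965 * 61.2074 = 440.1992

440.1992 units


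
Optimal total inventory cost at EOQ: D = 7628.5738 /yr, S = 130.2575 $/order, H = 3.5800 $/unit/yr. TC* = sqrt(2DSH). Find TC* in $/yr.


2*D*S*H = 7114741.2946
TC* = sqrt(7114741.2946) = 2667.3472

2667.3472 $/yr


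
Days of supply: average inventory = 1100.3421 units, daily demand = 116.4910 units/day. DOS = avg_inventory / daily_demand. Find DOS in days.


DOS = 1100.3421 / 116.4910 = 9.4457

9.4457 days


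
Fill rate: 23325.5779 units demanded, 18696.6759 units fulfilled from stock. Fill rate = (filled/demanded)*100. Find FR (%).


FR = 18696.6759 / 23325.5779 * 100 = 80.1553

80.1553%


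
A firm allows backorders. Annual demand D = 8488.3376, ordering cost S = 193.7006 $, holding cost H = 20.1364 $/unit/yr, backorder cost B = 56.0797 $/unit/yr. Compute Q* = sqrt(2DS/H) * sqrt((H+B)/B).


sqrt(2DS/H) = 404.1112
sqrt((H+B)/B) = 1.1658
Q* = 404.1112 * 1.1658 = 471.1090

471.1090 units


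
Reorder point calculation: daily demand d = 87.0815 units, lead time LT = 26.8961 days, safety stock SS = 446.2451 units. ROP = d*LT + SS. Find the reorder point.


d*LT = 87.0815 * 26.8961 = 2342.1527
ROP = 2342.1527 + 446.2451 = 2788.3978

2788.3978 units


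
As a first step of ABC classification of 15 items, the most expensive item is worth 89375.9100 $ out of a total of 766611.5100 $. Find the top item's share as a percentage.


Top item = 89375.9100
Total = 766611.5100
Percentage = 89375.9100 / 766611.5100 * 100 = 11.6586

11.6586%


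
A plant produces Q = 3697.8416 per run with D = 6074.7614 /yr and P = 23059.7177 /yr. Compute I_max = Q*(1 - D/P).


D/P = 0.2634
1 - D/P = 0.7366
I_max = 3697.8416 * 0.7366 = 2723.6967

2723.6967 units


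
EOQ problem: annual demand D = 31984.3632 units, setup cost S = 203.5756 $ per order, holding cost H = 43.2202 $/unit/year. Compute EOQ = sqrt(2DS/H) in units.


2*D*S = 2 * 31984.3632 * 203.5756 = 13022471.8581
2*D*S/H = 301305.2197
EOQ = sqrt(301305.2197) = 548.9128

548.9128 units


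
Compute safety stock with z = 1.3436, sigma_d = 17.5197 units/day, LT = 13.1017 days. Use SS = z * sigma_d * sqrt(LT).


sqrt(LT) = sqrt(13.1017) = 3.6196
SS = 1.3436 * 17.5197 * 3.6196 = 85.2041

85.2041 units


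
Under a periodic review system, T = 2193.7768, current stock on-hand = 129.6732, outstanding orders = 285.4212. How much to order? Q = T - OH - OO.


Inventory position = OH + OO = 129.6732 + 285.4212 = 415.0944
Q = 2193.7768 - 415.0944 = 1778.6824

1778.6824 units


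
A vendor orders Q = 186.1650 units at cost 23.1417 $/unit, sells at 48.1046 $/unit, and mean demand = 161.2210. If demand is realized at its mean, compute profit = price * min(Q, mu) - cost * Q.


Sales at mu = min(186.1650, 161.2210) = 161.2210
Revenue = 48.1046 * 161.2210 = 7755.4717
Total cost = 23.1417 * 186.1650 = 4308.1746
Profit = 7755.4717 - 4308.1746 = 3447.2971

3447.2971 $


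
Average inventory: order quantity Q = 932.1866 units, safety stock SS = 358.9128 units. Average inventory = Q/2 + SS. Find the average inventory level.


Q/2 = 466.0933
Avg = 466.0933 + 358.9128 = 825.0061

825.0061 units


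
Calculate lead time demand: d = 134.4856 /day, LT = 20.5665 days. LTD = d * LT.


LTD = 134.4856 * 20.5665 = 2765.8981

2765.8981 units


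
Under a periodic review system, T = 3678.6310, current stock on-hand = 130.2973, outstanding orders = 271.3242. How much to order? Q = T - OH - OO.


Inventory position = OH + OO = 130.2973 + 271.3242 = 401.6215
Q = 3678.6310 - 401.6215 = 3277.0095

3277.0095 units


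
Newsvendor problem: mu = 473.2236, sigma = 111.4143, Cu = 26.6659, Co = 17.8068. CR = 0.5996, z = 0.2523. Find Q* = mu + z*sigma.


CR = Cu/(Cu+Co) = 26.6659/(26.6659+17.8068) = 0.5996
z = 0.2523
Q* = 473.2236 + 0.2523 * 111.4143 = 501.3334

501.3334 units


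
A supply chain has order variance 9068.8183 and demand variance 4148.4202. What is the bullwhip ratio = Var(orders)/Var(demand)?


BW = 9068.8183 / 4148.4202 = 2.1861

2.1861


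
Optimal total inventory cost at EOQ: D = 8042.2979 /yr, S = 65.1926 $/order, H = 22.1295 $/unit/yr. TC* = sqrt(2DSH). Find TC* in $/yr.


2*D*S*H = 23204918.9056
TC* = sqrt(23204918.9056) = 4817.1484

4817.1484 $/yr


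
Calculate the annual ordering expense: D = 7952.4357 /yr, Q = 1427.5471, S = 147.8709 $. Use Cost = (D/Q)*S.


Number of orders = D/Q = 5.5707
Cost = 5.5707 * 147.8709 = 823.7443

823.7443 $/yr


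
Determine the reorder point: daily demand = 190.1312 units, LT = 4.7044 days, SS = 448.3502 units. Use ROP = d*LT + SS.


d*LT = 190.1312 * 4.7044 = 894.4532
ROP = 894.4532 + 448.3502 = 1342.8034

1342.8034 units


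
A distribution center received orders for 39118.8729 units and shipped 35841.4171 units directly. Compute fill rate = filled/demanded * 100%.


FR = 35841.4171 / 39118.8729 * 100 = 91.6218

91.6218%


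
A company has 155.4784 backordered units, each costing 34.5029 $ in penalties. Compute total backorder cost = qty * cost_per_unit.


Total = 155.4784 * 34.5029 = 5364.4557

5364.4557 $


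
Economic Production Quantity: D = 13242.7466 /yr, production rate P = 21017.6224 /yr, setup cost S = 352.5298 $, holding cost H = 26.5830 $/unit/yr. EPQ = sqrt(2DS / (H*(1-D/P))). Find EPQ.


1 - D/P = 1 - 0.6301 = 0.3699
H*(1-D/P) = 9.8336
2DS = 9336925.6207
EPQ = sqrt(949489.2085) = 974.4174

974.4174 units


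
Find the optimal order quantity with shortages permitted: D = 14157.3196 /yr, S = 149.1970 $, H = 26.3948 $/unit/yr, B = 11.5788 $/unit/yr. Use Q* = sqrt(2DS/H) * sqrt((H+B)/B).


sqrt(2DS/H) = 400.0611
sqrt((H+B)/B) = 1.8110
Q* = 400.0611 * 1.8110 = 724.4952

724.4952 units


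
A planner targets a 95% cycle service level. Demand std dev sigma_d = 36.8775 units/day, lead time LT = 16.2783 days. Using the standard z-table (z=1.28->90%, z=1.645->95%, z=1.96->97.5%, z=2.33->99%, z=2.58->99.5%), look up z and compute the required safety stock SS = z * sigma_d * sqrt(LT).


From the table, SL = 95% corresponds to z = 1.645
sqrt(LT) = sqrt(16.2783) = 4.0346
SS = 1.645 * 36.8775 * 4.0346 = 244.7552

244.7552 units


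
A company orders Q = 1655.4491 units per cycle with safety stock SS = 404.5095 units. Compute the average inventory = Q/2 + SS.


Q/2 = 827.7246
Avg = 827.7246 + 404.5095 = 1232.2341

1232.2341 units


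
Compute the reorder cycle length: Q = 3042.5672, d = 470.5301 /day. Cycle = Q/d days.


Cycle = 3042.5672 / 470.5301 = 6.4663

6.4663 days


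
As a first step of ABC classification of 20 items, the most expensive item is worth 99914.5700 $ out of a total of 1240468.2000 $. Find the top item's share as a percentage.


Top item = 99914.5700
Total = 1240468.2000
Percentage = 99914.5700 / 1240468.2000 * 100 = 8.0546

8.0546%


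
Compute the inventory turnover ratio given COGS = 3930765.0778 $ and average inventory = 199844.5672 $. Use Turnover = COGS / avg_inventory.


Turnover = 3930765.0778 / 199844.5672 = 19.6691

19.6691


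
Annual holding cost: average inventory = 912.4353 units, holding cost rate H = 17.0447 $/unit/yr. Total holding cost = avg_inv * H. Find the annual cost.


Cost = 912.4353 * 17.0447 = 15552.1860

15552.1860 $/yr


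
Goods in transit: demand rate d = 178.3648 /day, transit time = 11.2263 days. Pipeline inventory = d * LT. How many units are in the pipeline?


Pipeline = 178.3648 * 11.2263 = 2002.3768

2002.3768 units


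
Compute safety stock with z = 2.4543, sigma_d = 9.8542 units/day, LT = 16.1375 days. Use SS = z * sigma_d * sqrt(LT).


sqrt(LT) = sqrt(16.1375) = 4.0172
SS = 2.4543 * 9.8542 * 4.0172 = 97.1554

97.1554 units


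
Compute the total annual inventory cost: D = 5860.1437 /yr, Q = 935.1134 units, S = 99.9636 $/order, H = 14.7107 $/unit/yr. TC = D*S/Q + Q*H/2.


Ordering cost = D*S/Q = 626.4492
Holding cost = Q*H/2 = 6878.0863
TC = 626.4492 + 6878.0863 = 7504.5356

7504.5356 $/yr


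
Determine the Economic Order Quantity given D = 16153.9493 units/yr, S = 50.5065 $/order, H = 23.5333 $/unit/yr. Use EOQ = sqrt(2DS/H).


2*D*S = 2 * 16153.9493 * 50.5065 = 1631758.8806
2*D*S/H = 69338.2943
EOQ = sqrt(69338.2943) = 263.3217

263.3217 units


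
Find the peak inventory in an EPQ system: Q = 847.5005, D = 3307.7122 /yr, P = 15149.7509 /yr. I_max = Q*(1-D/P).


D/P = 0.2183
1 - D/P = 0.7817
I_max = 847.5005 * 0.7817 = 662.4620

662.4620 units


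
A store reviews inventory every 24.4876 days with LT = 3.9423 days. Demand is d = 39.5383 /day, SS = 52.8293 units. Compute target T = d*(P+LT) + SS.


P + LT = 28.4299
d*(P+LT) = 39.5383 * 28.4299 = 1124.0699
T = 1124.0699 + 52.8293 = 1176.8992

1176.8992 units


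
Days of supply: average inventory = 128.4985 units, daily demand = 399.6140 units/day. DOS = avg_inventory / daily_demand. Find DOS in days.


DOS = 128.4985 / 399.6140 = 0.3216

0.3216 days


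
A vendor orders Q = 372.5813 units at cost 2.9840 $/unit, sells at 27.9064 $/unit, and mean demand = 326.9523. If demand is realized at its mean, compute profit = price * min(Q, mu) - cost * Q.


Sales at mu = min(372.5813, 326.9523) = 326.9523
Revenue = 27.9064 * 326.9523 = 9124.0617
Total cost = 2.9840 * 372.5813 = 1111.7826
Profit = 9124.0617 - 1111.7826 = 8012.2791

8012.2791 $


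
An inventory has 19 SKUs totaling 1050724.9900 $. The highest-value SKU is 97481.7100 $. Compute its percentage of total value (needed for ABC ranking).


Top item = 97481.7100
Total = 1050724.9900
Percentage = 97481.7100 / 1050724.9900 * 100 = 9.2776

9.2776%


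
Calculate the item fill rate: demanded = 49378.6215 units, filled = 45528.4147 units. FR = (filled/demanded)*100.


FR = 45528.4147 / 49378.6215 * 100 = 92.2027

92.2027%


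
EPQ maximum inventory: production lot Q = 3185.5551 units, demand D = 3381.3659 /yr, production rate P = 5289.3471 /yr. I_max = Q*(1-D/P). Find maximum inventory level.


D/P = 0.6393
1 - D/P = 0.3607
I_max = 3185.5551 * 0.3607 = 1149.0982

1149.0982 units


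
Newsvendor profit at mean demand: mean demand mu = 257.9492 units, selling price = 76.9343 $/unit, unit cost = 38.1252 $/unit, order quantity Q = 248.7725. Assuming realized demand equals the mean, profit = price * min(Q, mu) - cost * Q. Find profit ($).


Sales at mu = min(248.7725, 257.9492) = 248.7725
Revenue = 76.9343 * 248.7725 = 19139.1381
Total cost = 38.1252 * 248.7725 = 9484.5013
Profit = 19139.1381 - 9484.5013 = 9654.6368

9654.6368 $


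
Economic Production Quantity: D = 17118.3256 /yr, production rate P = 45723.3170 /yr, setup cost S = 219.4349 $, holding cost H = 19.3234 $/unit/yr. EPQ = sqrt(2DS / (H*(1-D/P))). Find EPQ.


1 - D/P = 1 - 0.3744 = 0.6256
H*(1-D/P) = 12.0889
2DS = 7512716.1324
EPQ = sqrt(621454.5078) = 788.3239

788.3239 units


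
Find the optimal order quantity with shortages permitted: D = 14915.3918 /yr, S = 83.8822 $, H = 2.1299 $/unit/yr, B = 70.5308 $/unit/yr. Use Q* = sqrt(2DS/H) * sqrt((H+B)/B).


sqrt(2DS/H) = 1083.8960
sqrt((H+B)/B) = 1.0150
Q* = 1083.8960 * 1.0150 = 1100.1401

1100.1401 units


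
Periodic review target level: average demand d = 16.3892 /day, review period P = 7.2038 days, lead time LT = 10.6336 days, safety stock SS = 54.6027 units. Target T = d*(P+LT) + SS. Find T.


P + LT = 17.8374
d*(P+LT) = 16.3892 * 17.8374 = 292.3407
T = 292.3407 + 54.6027 = 346.9434

346.9434 units


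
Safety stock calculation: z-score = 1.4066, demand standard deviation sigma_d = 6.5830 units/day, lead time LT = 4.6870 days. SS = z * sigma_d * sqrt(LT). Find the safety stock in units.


sqrt(LT) = sqrt(4.6870) = 2.1649
SS = 1.4066 * 6.5830 * 2.1649 = 20.0467

20.0467 units


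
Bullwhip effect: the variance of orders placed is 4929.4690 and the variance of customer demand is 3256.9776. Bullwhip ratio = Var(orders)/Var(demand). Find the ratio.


BW = 4929.4690 / 3256.9776 = 1.5135

1.5135


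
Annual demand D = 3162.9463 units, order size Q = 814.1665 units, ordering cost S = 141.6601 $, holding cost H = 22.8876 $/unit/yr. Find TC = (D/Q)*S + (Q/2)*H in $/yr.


Ordering cost = D*S/Q = 550.3337
Holding cost = Q*H/2 = 9317.1586
TC = 550.3337 + 9317.1586 = 9867.4923

9867.4923 $/yr


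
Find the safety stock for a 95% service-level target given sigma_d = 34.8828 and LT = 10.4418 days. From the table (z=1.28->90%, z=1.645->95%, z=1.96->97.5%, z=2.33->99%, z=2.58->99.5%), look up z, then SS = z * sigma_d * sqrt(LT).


From the table, SL = 95% corresponds to z = 1.645
sqrt(LT) = sqrt(10.4418) = 3.2314
SS = 1.645 * 34.8828 * 3.2314 = 185.4236

185.4236 units


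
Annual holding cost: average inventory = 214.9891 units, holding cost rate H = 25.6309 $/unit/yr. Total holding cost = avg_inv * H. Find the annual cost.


Cost = 214.9891 * 25.6309 = 5510.3641

5510.3641 $/yr


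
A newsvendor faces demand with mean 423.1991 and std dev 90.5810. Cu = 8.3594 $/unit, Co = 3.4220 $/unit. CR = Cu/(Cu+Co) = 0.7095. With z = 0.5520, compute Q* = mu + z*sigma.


CR = Cu/(Cu+Co) = 8.3594/(8.3594+3.4220) = 0.7095
z = 0.5520
Q* = 423.1991 + 0.5520 * 90.5810 = 473.1998

473.1998 units


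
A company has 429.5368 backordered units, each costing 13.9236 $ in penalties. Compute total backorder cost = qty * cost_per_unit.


Total = 429.5368 * 13.9236 = 5980.6986

5980.6986 $


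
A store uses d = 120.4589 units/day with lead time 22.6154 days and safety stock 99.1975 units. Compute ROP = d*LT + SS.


d*LT = 120.4589 * 22.6154 = 2724.2262
ROP = 2724.2262 + 99.1975 = 2823.4237

2823.4237 units


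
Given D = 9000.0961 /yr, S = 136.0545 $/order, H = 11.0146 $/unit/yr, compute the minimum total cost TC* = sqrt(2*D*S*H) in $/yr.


2*D*S*H = 26974834.1508
TC* = sqrt(26974834.1508) = 5193.7303

5193.7303 $/yr


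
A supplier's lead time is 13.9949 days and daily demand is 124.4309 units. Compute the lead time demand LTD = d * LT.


LTD = 124.4309 * 13.9949 = 1741.3980

1741.3980 units


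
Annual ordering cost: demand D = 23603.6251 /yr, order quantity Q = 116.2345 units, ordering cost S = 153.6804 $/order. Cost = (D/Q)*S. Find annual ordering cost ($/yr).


Number of orders = D/Q = 203.0690
Cost = 203.0690 * 153.6804 = 31207.7270

31207.7270 $/yr


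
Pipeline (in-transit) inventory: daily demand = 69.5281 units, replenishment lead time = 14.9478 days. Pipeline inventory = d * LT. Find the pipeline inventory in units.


Pipeline = 69.5281 * 14.9478 = 1039.2921

1039.2921 units


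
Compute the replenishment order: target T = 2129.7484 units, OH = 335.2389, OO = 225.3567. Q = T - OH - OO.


Inventory position = OH + OO = 335.2389 + 225.3567 = 560.5956
Q = 2129.7484 - 560.5956 = 1569.1528

1569.1528 units


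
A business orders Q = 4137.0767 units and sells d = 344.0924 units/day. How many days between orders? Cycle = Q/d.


Cycle = 4137.0767 / 344.0924 = 12.0232

12.0232 days


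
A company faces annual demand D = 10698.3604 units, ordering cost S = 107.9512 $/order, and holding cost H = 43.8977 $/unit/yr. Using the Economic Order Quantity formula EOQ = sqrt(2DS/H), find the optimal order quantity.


2*D*S = 2 * 10698.3604 * 107.9512 = 2309801.6864
2*D*S/H = 52617.8293
EOQ = sqrt(52617.8293) = 229.3858

229.3858 units


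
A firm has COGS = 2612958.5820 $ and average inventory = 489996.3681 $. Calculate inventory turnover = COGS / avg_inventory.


Turnover = 2612958.5820 / 489996.3681 = 5.3326

5.3326


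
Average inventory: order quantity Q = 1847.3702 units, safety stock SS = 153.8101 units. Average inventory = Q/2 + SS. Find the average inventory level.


Q/2 = 923.6851
Avg = 923.6851 + 153.8101 = 1077.4952

1077.4952 units


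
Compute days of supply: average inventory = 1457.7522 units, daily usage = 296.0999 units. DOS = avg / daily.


DOS = 1457.7522 / 296.0999 = 4.9232

4.9232 days


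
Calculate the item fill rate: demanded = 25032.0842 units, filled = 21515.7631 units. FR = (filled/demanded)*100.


FR = 21515.7631 / 25032.0842 * 100 = 85.9527

85.9527%


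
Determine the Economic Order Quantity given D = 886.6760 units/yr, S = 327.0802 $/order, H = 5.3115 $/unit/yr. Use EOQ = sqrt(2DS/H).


2*D*S = 2 * 886.6760 * 327.0802 = 580028.3268
2*D*S/H = 109202.3584
EOQ = sqrt(109202.3584) = 330.4578

330.4578 units


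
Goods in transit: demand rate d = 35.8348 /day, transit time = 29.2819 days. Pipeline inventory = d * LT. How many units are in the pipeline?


Pipeline = 35.8348 * 29.2819 = 1049.3110

1049.3110 units


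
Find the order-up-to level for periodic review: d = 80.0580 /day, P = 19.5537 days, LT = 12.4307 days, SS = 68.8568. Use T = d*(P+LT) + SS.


P + LT = 31.9844
d*(P+LT) = 80.0580 * 31.9844 = 2560.6071
T = 2560.6071 + 68.8568 = 2629.4639

2629.4639 units


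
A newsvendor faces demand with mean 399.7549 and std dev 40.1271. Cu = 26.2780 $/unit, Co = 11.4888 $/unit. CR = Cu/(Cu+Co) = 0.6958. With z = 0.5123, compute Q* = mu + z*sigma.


CR = Cu/(Cu+Co) = 26.2780/(26.2780+11.4888) = 0.6958
z = 0.5123
Q* = 399.7549 + 0.5123 * 40.1271 = 420.3120

420.3120 units


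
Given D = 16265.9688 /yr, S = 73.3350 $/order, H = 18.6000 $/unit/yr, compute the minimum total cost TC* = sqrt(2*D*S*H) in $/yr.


2*D*S*H = 44374571.3765
TC* = sqrt(44374571.3765) = 6661.4241

6661.4241 $/yr
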